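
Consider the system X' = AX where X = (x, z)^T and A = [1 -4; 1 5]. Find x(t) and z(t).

x(t) = 2c_1e^(3t) + 2c_2te^(3t) + c_2e^(3t), z(t) = -c_1e^(3t) - c_2te^(3t) - c_2e^(3t)

Coefficient matrix A = [[1, -4], [1, 5]].
Characteristic polynomial det(A - λI) = λ^2 - 6λ + 9 = 0.
Single eigenvalue λ = 3 with algebraic multiplicity 2.
Eigenvector v = (2,-1); generalized eigenvector w with (A-λI)w=v is (1,-1).
General solution: e^(3t)[c_1·v + c_2·(t·v + w)].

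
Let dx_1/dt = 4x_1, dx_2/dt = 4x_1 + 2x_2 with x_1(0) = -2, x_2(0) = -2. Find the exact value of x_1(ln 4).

A = [[4,0],[4,2]]; eigenvalues λ = 2, 4.
Eigenvectors: (0,1) for λ=2, (1,2) for λ=4.
From the initial condition, c_1 = 2, c_2 = -2.
x_1(ln 4) = (2)(4^2)(0) + (-2)(4^4)(1) = -512.

-512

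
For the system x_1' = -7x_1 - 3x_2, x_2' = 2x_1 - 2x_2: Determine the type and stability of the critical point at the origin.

stable node

A = [[-7,-3],[2,-2]]; det(A-λI) = λ^2 + 9λ + 20.
λ = -5, -4: both negative.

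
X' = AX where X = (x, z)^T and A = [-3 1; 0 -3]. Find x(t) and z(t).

x(t) = -c_1e^(-3t) - c_2te^(-3t) + 2c_2e^(-3t), z(t) = -c_2e^(-3t)

Coefficient matrix A = [[-3, 1], [0, -3]].
Characteristic polynomial det(A - λI) = λ^2 + 6λ + 9 = 0.
Single eigenvalue λ = -3 with algebraic multiplicity 2.
Eigenvector v = (-1,0); generalized eigenvector w with (A-λI)w=v is (2,-1).
General solution: e^(-3t)[c_1·v + c_2·(t·v + w)].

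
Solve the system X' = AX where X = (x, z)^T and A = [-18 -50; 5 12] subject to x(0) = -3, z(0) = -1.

Coefficient matrix A = [[-18, -50], [5, 12]].
Characteristic polynomial det(A - λI) = λ^2 + 6λ + 34 = 0.
Eigenvalues λ = -3 ± 5i (complex conjugate pair).
For λ=-3+5i: an eigenvector is (1,0) - i(-3,1) = (1 + 3i, 0 - i).
A real fundamental pair from Re and Im of e^((-3+5i)t)v: X_1 = e^(-3t)(cos(5t)·(1,0) + sin(5t)·(-3,1)), X_2 = e^(-3t)(sin(5t)·(1,0) - cos(5t)·(-3,1)).
General solution: C_1X_1 + C_2X_2.
Applying x(0)=-3, z(0)=-1 gives C_1=-6, C_2=1.

x(t) = 19e^(-3t)sin(5t) - 3e^(-3t)cos(5t), z(t) = -6e^(-3t)sin(5t) - e^(-3t)cos(5t)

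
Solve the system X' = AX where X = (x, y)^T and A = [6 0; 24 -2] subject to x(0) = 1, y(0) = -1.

Coefficient matrix A = [[6, 0], [24, -2]].
Characteristic polynomial det(A - λI) = λ^2 - 4λ - 12 = 0.
Eigenvalues λ = -2, 6.
For λ=-2: (A-λI) row 1 is [8, 0], so an eigenvector is (0, -1).
For λ=6: (A-λI) row 2 is [24, -8], so an eigenvector is (1, 3).
General solution: K_1e^(-2t)(0,-1) + K_2e^(6t)(1,3).
Applying x(0)=1, y(0)=-1 gives K_1=4, K_2=1.

x(t) = e^(6t), y(t) = 3e^(6t) - 4e^(-2t)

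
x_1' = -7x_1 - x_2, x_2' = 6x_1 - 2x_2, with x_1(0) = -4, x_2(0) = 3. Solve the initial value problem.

Coefficient matrix A = [[-7, -1], [6, -2]].
Characteristic polynomial det(A - λI) = λ^2 + 9λ + 20 = 0.
Eigenvalues λ = -5, -4.
For λ=-5: (A-λI) row 1 is [-2, -1], so an eigenvector is (-1, 2).
For λ=-4: (A-λI) row 1 is [-3, -1], so an eigenvector is (1, -3).
General solution: C_1e^(-5t)(-1,2) + C_2e^(-4t)(1,-3).
Applying x_1(0)=-4, x_2(0)=3 gives C_1=9, C_2=5.

x_1(t) = 5e^(-4t) - 9e^(-5t), x_2(t) = -15e^(-4t) + 18e^(-5t)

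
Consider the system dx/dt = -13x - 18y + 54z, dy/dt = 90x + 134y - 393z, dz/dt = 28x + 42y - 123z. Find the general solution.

Coefficient matrix A = [[-13, -18, 54], [90, 134, -393], [28, 42, -123]].
det(A - λI) = 0 gives eigenvalues λ = -1, 3, -4.
For λ=-1: eigenvector (-3,2,0).
For λ=3: eigenvector (0,3,1).
For λ=-4: eigenvector (-2,7,2).
General solution: c_1e^(-t)(-3,2,0) + c_2e^(3t)(0,3,1) + c_3e^(-4t)(-2,7,2).

x(t) = -3c_1e^(-t) - 2c_3e^(-4t), y(t) = 2c_1e^(-t) + 3c_2e^(3t) + 7c_3e^(-4t), z(t) = c_2e^(3t) + 2c_3e^(-4t)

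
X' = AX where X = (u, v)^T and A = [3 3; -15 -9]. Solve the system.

Coefficient matrix A = [[3, 3], [-15, -9]].
Characteristic polynomial det(A - λI) = λ^2 + 6λ + 18 = 0.
Eigenvalues λ = -3 ± 3i (complex conjugate pair).
For λ=-3+3i: an eigenvector is (0,1) - i(1,-2) = (0 - i, 1 + 2i).
A real fundamental pair from Re and Im of e^((-3+3i)t)v: X_1 = e^(-3t)(cos(3t)·(0,1) + sin(3t)·(1,-2)), X_2 = e^(-3t)(sin(3t)·(0,1) - cos(3t)·(1,-2)).
General solution: c_1X_1 + c_2X_2.

u(t) = c_1e^(-3t)sin(3t) - c_2e^(-3t)cos(3t), v(t) = -2c_1e^(-3t)sin(3t) + c_1e^(-3t)cos(3t) + c_2e^(-3t)sin(3t) + 2c_2e^(-3t)cos(3t)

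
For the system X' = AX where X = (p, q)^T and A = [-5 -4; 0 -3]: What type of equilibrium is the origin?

stable node

A = [[-5,-4],[0,-3]]; det(A-λI) = λ^2 + 8λ + 15.
λ = -3, -5: both negative.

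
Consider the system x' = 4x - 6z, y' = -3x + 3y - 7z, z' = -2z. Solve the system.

Coefficient matrix A = [[4, 0, -6], [-3, 3, -7], [0, 0, -2]].
det(A - λI) = 0 gives eigenvalues λ = 4, -2, 3.
For λ=4: eigenvector (1,-3,0).
For λ=-2: eigenvector (1,2,1).
For λ=3: eigenvector (0,1,0).
General solution: c_1e^(4t)(1,-3,0) + c_2e^(-2t)(1,2,1) + c_3e^(3t)(0,1,0).

x(t) = c_1e^(4t) + c_2e^(-2t), y(t) = -3c_1e^(4t) + 2c_2e^(-2t) + c_3e^(3t), z(t) = c_2e^(-2t)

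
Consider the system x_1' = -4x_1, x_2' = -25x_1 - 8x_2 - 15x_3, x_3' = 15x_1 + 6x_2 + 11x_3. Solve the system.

Coefficient matrix A = [[-4, 0, 0], [-25, -8, -15], [15, 6, 11]].
det(A - λI) = 0 gives eigenvalues λ = 2, -4, 1.
For λ=2: eigenvector (0,3,-2).
For λ=-4: eigenvector (1,5,-3).
For λ=1: eigenvector (0,5,-3).
General solution: c_1e^(2t)(0,3,-2) + c_2e^(-4t)(1,5,-3) + c_3e^(t)(0,5,-3).

x_1(t) = c_2e^(-4t), x_2(t) = 3c_1e^(2t) + 5c_2e^(-4t) + 5c_3e^(t), x_3(t) = -2c_1e^(2t) - 3c_2e^(-4t) - 3c_3e^(t)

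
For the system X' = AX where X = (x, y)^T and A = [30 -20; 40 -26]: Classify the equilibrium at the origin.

A = [[30,-20],[40,-26]]; det(A-λI) = λ^2 - 4λ + 20.
λ = 2 ± 4i: positive real part.

unstable spiral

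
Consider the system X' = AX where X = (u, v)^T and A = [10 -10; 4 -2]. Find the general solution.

u(t) = c_1e^(4t)sin(2t) + 2c_1e^(4t)cos(2t) + 2c_2e^(4t)sin(2t) - c_2e^(4t)cos(2t), v(t) = c_1e^(4t)sin(2t) + c_1e^(4t)cos(2t) + c_2e^(4t)sin(2t) - c_2e^(4t)cos(2t)

Coefficient matrix A = [[10, -10], [4, -2]].
Characteristic polynomial det(A - λI) = λ^2 - 8λ + 20 = 0.
Eigenvalues λ = 4 ± 2i (complex conjugate pair).
For λ=4+2i: an eigenvector is (2,1) - i(1,1) = (2 - i, 1 - i).
A real fundamental pair from Re and Im of e^((4+2i)t)v: X_1 = e^(4t)(cos(2t)·(2,1) + sin(2t)·(1,1)), X_2 = e^(4t)(sin(2t)·(2,1) - cos(2t)·(1,1)).
General solution: c_1X_1 + c_2X_2.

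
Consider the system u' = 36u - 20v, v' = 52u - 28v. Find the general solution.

u(t) = -2K_1e^(4t)sin(4t) + K_1e^(4t)cos(4t) + K_2e^(4t)sin(4t) + 2K_2e^(4t)cos(4t), v(t) = -3K_1e^(4t)sin(4t) + 2K_1e^(4t)cos(4t) + 2K_2e^(4t)sin(4t) + 3K_2e^(4t)cos(4t)

Coefficient matrix A = [[36, -20], [52, -28]].
Characteristic polynomial det(A - λI) = λ^2 - 8λ + 32 = 0.
Eigenvalues λ = 4 ± 4i (complex conjugate pair).
For λ=4+4i: an eigenvector is (1,2) - i(-2,-3) = (1 + 2i, 2 + 3i).
A real fundamental pair from Re and Im of e^((4+4i)t)v: X_1 = e^(4t)(cos(4t)·(1,2) + sin(4t)·(-2,-3)), X_2 = e^(4t)(sin(4t)·(1,2) - cos(4t)·(-2,-3)).
General solution: K_1X_1 + K_2X_2.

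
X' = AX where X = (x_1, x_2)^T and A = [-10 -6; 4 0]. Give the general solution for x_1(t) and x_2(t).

x_1(t) = 3K_1e^(-6t) + K_2e^(-4t), x_2(t) = -2K_1e^(-6t) - K_2e^(-4t)

Coefficient matrix A = [[-10, -6], [4, 0]].
Characteristic polynomial det(A - λI) = λ^2 + 10λ + 24 = 0.
Eigenvalues λ = -6, -4.
For λ=-6: (A-λI) row 1 is [-4, -6], so an eigenvector is (3, -2).
For λ=-4: (A-λI) row 1 is [-6, -6], so an eigenvector is (1, -1).
General solution: K_1e^(-6t)(3,-2) + K_2e^(-4t)(1,-1).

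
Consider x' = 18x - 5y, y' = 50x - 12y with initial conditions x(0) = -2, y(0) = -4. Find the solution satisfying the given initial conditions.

Coefficient matrix A = [[18, -5], [50, -12]].
Characteristic polynomial det(A - λI) = λ^2 - 6λ + 34 = 0.
Eigenvalues λ = 3 ± 5i (complex conjugate pair).
For λ=3+5i: an eigenvector is (-1,-3) - i(0,-1) = (-1, -3 + i).
A real fundamental pair from Re and Im of e^((3+5i)t)v: X_1 = e^(3t)(cos(5t)·(-1,-3) + sin(5t)·(0,-1)), X_2 = e^(3t)(sin(5t)·(-1,-3) - cos(5t)·(0,-1)).
General solution: c_1X_1 + c_2X_2.
Applying x(0)=-2, y(0)=-4 gives c_1=2, c_2=2.

x(t) = -2e^(3t)sin(5t) - 2e^(3t)cos(5t), y(t) = -8e^(3t)sin(5t) - 4e^(3t)cos(5t)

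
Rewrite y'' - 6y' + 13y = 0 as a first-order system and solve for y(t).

y(t) = K_1e^(3t)cos(2t) + K_2e^(3t)sin(2t)

Let x_1 = y, x_2 = y'. Then x_1' = x_2 and x_2' = -13x_1 + 6x_2.
A = [[0,1],[-13,6]]; det(A-λI) = λ^2 - 6λ + 13.
Eigenvalues λ = 3 ± 2i.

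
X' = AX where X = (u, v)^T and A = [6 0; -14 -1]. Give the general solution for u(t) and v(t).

u(t) = K_1e^(6t), v(t) = -2K_1e^(6t) + K_2e^(-t)

Coefficient matrix A = [[6, 0], [-14, -1]].
Characteristic polynomial det(A - λI) = λ^2 - 5λ - 6 = 0.
Eigenvalues λ = 6, -1.
For λ=6: (A-λI) row 2 is [-14, -7], so an eigenvector is (1, -2).
For λ=-1: (A-λI) row 1 is [7, 0], so an eigenvector is (0, 1).
General solution: K_1e^(6t)(1,-2) + K_2e^(-t)(0,1).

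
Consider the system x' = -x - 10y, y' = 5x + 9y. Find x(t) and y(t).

Coefficient matrix A = [[-1, -10], [5, 9]].
Characteristic polynomial det(A - λI) = λ^2 - 8λ + 41 = 0.
Eigenvalues λ = 4 ± 5i (complex conjugate pair).
For λ=4+5i: an eigenvector is (1,0) - i(-1,1) = (1 + i, 0 - i).
A real fundamental pair from Re and Im of e^((4+5i)t)v: X_1 = e^(4t)(cos(5t)·(1,0) + sin(5t)·(-1,1)), X_2 = e^(4t)(sin(5t)·(1,0) - cos(5t)·(-1,1)).
General solution: c_1X_1 + c_2X_2.

x(t) = -c_1e^(4t)sin(5t) + c_1e^(4t)cos(5t) + c_2e^(4t)sin(5t) + c_2e^(4t)cos(5t), y(t) = c_1e^(4t)sin(5t) - c_2e^(4t)cos(5t)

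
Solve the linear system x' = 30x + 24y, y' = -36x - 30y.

x(t) = K_1e^(6t) - 2K_2e^(-6t), y(t) = -K_1e^(6t) + 3K_2e^(-6t)

Coefficient matrix A = [[30, 24], [-36, -30]].
Characteristic polynomial det(A - λI) = λ^2 - 36 = 0.
Eigenvalues λ = 6, -6.
For λ=6: (A-λI) row 1 is [24, 24], so an eigenvector is (1, -1).
For λ=-6: (A-λI) row 1 is [36, 24], so an eigenvector is (-2, 3).
General solution: K_1e^(6t)(1,-1) + K_2e^(-6t)(-2,3).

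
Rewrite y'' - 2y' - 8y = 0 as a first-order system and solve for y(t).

y(t) = C_1e^(-2t) + C_2e^(4t)

Let x_1 = y, x_2 = y'. Then x_1' = x_2 and x_2' = 8x_1 + 2x_2.
A = [[0,1],[8,2]]; det(A-λI) = λ^2 - 2λ - 8.
Eigenvalues λ = -2, 4 with eigenvectors (1,-2), (1,4).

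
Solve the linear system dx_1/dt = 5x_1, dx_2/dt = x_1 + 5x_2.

Coefficient matrix A = [[5, 0], [1, 5]].
Characteristic polynomial det(A - λI) = λ^2 - 10λ + 25 = 0.
Single eigenvalue λ = 5 with algebraic multiplicity 2.
Eigenvector v = (0,1); generalized eigenvector w with (A-λI)w=v is (1,-1).
General solution: e^(5t)[K_1·v + K_2·(t·v + w)].

x_1(t) = K_2e^(5t), x_2(t) = K_1e^(5t) + K_2te^(5t) - K_2e^(5t)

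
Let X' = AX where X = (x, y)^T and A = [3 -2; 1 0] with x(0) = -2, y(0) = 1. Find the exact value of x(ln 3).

A = [[3,-2],[1,0]]; eigenvalues λ = 1, 2.
Eigenvectors: (1,1) for λ=1, (2,1) for λ=2.
From the initial condition, c_1 = 4, c_2 = -3.
x(ln 3) = (4)(3^1)(1) + (-3)(3^2)(2) = -42.

-42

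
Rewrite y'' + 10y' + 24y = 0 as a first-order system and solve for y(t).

Let x_1 = y, x_2 = y'. Then x_1' = x_2 and x_2' = -24x_1 - 10x_2.
A = [[0,1],[-24,-10]]; det(A-λI) = λ^2 + 10λ + 24.
Eigenvalues λ = -4, -6 with eigenvectors (1,-4), (1,-6).

y(t) = C_1e^(-4t) + C_2e^(-6t)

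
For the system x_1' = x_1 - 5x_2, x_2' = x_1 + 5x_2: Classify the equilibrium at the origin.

unstable spiral

A = [[1,-5],[1,5]]; det(A-λI) = λ^2 - 6λ + 10.
λ = 3 ± i: positive real part.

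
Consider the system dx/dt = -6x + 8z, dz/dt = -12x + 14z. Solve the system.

Coefficient matrix A = [[-6, 8], [-12, 14]].
Characteristic polynomial det(A - λI) = λ^2 - 8λ + 12 = 0.
Eigenvalues λ = 2, 6.
For λ=2: (A-λI) row 1 is [-8, 8], so an eigenvector is (-1, -1).
For λ=6: (A-λI) row 1 is [-12, 8], so an eigenvector is (2, 3).
General solution: K_1e^(2t)(-1,-1) + K_2e^(6t)(2,3).

x(t) = -K_1e^(2t) + 2K_2e^(6t), z(t) = -K_1e^(2t) + 3K_2e^(6t)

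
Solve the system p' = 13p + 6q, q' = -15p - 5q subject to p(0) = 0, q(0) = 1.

Coefficient matrix A = [[13, 6], [-15, -5]].
Characteristic polynomial det(A - λI) = λ^2 - 8λ + 25 = 0.
Eigenvalues λ = 4 ± 3i (complex conjugate pair).
For λ=4+3i: an eigenvector is (-1,1) - i(-1,2) = (-1 + i, 1 - 2i).
A real fundamental pair from Re and Im of e^((4+3i)t)v: X_1 = e^(4t)(cos(3t)·(-1,1) + sin(3t)·(-1,2)), X_2 = e^(4t)(sin(3t)·(-1,1) - cos(3t)·(-1,2)).
General solution: c_1X_1 + c_2X_2.
Applying p(0)=0, q(0)=1 gives c_1=-1, c_2=-1.

p(t) = 2e^(4t)sin(3t), q(t) = -3e^(4t)sin(3t) + e^(4t)cos(3t)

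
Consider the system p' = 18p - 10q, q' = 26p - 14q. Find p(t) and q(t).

p(t) = -2c_1e^(2t)sin(2t) + c_1e^(2t)cos(2t) + c_2e^(2t)sin(2t) + 2c_2e^(2t)cos(2t), q(t) = -3c_1e^(2t)sin(2t) + 2c_1e^(2t)cos(2t) + 2c_2e^(2t)sin(2t) + 3c_2e^(2t)cos(2t)

Coefficient matrix A = [[18, -10], [26, -14]].
Characteristic polynomial det(A - λI) = λ^2 - 4λ + 8 = 0.
Eigenvalues λ = 2 ± 2i (complex conjugate pair).
For λ=2+2i: an eigenvector is (1,2) - i(-2,-3) = (1 + 2i, 2 + 3i).
A real fundamental pair from Re and Im of e^((2+2i)t)v: X_1 = e^(2t)(cos(2t)·(1,2) + sin(2t)·(-2,-3)), X_2 = e^(2t)(sin(2t)·(1,2) - cos(2t)·(-2,-3)).
General solution: c_1X_1 + c_2X_2.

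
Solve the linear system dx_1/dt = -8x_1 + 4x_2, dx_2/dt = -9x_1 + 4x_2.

x_1(t) = 2c_1e^(-2t) + 2c_2te^(-2t) - c_2e^(-2t), x_2(t) = 3c_1e^(-2t) + 3c_2te^(-2t) - c_2e^(-2t)

Coefficient matrix A = [[-8, 4], [-9, 4]].
Characteristic polynomial det(A - λI) = λ^2 + 4λ + 4 = 0.
Single eigenvalue λ = -2 with algebraic multiplicity 2.
Eigenvector v = (2,3); generalized eigenvector w with (A-λI)w=v is (-1,-1).
General solution: e^(-2t)[c_1·v + c_2·(t·v + w)].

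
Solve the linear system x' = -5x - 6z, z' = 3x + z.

Coefficient matrix A = [[-5, -6], [3, 1]].
Characteristic polynomial det(A - λI) = λ^2 + 4λ + 13 = 0.
Eigenvalues λ = -2 ± 3i (complex conjugate pair).
For λ=-2+3i: an eigenvector is (1,-1) - i(1,0) = (1 - i, -1).
A real fundamental pair from Re and Im of e^((-2+3i)t)v: X_1 = e^(-2t)(cos(3t)·(1,-1) + sin(3t)·(1,0)), X_2 = e^(-2t)(sin(3t)·(1,-1) - cos(3t)·(1,0)).
General solution: c_1X_1 + c_2X_2.

x(t) = c_1e^(-2t)sin(3t) + c_1e^(-2t)cos(3t) + c_2e^(-2t)sin(3t) - c_2e^(-2t)cos(3t), z(t) = -c_1e^(-2t)cos(3t) - c_2e^(-2t)sin(3t)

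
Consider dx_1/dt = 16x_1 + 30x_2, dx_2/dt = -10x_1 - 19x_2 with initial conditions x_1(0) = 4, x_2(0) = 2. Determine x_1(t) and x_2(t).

x_1(t) = 28e^(t) - 24e^(-4t), x_2(t) = -14e^(t) + 16e^(-4t)

Coefficient matrix A = [[16, 30], [-10, -19]].
Characteristic polynomial det(A - λI) = λ^2 + 3λ - 4 = 0.
Eigenvalues λ = 1, -4.
For λ=1: (A-λI) row 1 is [15, 30], so an eigenvector is (-2, 1).
For λ=-4: (A-λI) row 1 is [20, 30], so an eigenvector is (3, -2).
General solution: c_1e^(t)(-2,1) + c_2e^(-4t)(3,-2).
Applying x_1(0)=4, x_2(0)=2 gives c_1=-14, c_2=-8.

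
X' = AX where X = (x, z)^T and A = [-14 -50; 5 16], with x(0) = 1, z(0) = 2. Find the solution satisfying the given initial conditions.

Coefficient matrix A = [[-14, -50], [5, 16]].
Characteristic polynomial det(A - λI) = λ^2 - 2λ + 26 = 0.
Eigenvalues λ = 1 ± 5i (complex conjugate pair).
For λ=1+5i: an eigenvector is (3,-1) - i(1,0) = (3 - i, -1).
A real fundamental pair from Re and Im of e^((1+5i)t)v: X_1 = e^(t)(cos(5t)·(3,-1) + sin(5t)·(1,0)), X_2 = e^(t)(sin(5t)·(3,-1) - cos(5t)·(1,0)).
General solution: C_1X_1 + C_2X_2.
Applying x(0)=1, z(0)=2 gives C_1=-2, C_2=-7.

x(t) = -23e^(t)sin(5t) + e^(t)cos(5t), z(t) = 7e^(t)sin(5t) + 2e^(t)cos(5t)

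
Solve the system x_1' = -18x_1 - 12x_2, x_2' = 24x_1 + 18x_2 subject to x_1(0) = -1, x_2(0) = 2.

Coefficient matrix A = [[-18, -12], [24, 18]].
Characteristic polynomial det(A - λI) = λ^2 - 36 = 0.
Eigenvalues λ = -6, 6.
For λ=-6: (A-λI) row 1 is [-12, -12], so an eigenvector is (-1, 1).
For λ=6: (A-λI) row 1 is [-24, -12], so an eigenvector is (-1, 2).
General solution: C_1e^(-6t)(-1,1) + C_2e^(6t)(-1,2).
Applying x_1(0)=-1, x_2(0)=2 gives C_1=0, C_2=1.

x_1(t) = -e^(6t), x_2(t) = 2e^(6t)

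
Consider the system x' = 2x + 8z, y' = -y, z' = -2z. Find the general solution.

Coefficient matrix A = [[2, 0, 8], [0, -1, 0], [0, 0, -2]].
det(A - λI) = 0 gives eigenvalues λ = -2, -1, 2.
For λ=-2: eigenvector (-2,0,1).
For λ=-1: eigenvector (0,1,0).
For λ=2: eigenvector (1,0,0).
General solution: C_1e^(-2t)(-2,0,1) + C_2e^(-t)(0,1,0) + C_3e^(2t)(1,0,0).

x(t) = -2C_1e^(-2t) + C_3e^(2t), y(t) = C_2e^(-t), z(t) = C_1e^(-2t)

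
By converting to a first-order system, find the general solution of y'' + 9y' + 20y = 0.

y(t) = C_1e^(-4t) + C_2e^(-5t)

Let x_1 = y, x_2 = y'. Then x_1' = x_2 and x_2' = -20x_1 - 9x_2.
A = [[0,1],[-20,-9]]; det(A-λI) = λ^2 + 9λ + 20.
Eigenvalues λ = -4, -5 with eigenvectors (1,-4), (1,-5).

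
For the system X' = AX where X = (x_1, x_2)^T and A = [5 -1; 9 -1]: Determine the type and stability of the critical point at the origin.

A = [[5,-1],[9,-1]]; det(A-λI) = λ^2 - 4λ + 4.
repeated λ = 2 with a single eigenvector.

unstable improper node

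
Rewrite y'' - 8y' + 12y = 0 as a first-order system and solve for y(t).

Let x_1 = y, x_2 = y'. Then x_1' = x_2 and x_2' = -12x_1 + 8x_2.
A = [[0,1],[-12,8]]; det(A-λI) = λ^2 - 8λ + 12.
Eigenvalues λ = 2, 6 with eigenvectors (1,2), (1,6).

y(t) = K_1e^(2t) + K_2e^(6t)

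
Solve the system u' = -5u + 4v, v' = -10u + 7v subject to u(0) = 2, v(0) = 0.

u(t) = -6e^(t)sin(2t) + 2e^(t)cos(2t), v(t) = -10e^(t)sin(2t)

Coefficient matrix A = [[-5, 4], [-10, 7]].
Characteristic polynomial det(A - λI) = λ^2 - 2λ + 5 = 0.
Eigenvalues λ = 1 ± 2i (complex conjugate pair).
For λ=1+2i: an eigenvector is (1,1) - i(-1,-2) = (1 + i, 1 + 2i).
A real fundamental pair from Re and Im of e^((1+2i)t)v: X_1 = e^(t)(cos(2t)·(1,1) + sin(2t)·(-1,-2)), X_2 = e^(t)(sin(2t)·(1,1) - cos(2t)·(-1,-2)).
General solution: K_1X_1 + K_2X_2.
Applying u(0)=2, v(0)=0 gives K_1=4, K_2=-2.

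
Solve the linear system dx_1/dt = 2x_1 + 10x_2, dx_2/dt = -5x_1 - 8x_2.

Coefficient matrix A = [[2, 10], [-5, -8]].
Characteristic polynomial det(A - λI) = λ^2 + 6λ + 34 = 0.
Eigenvalues λ = -3 ± 5i (complex conjugate pair).
For λ=-3+5i: an eigenvector is (-1,0) - i(-1,1) = (-1 + i, 0 - i).
A real fundamental pair from Re and Im of e^((-3+5i)t)v: X_1 = e^(-3t)(cos(5t)·(-1,0) + sin(5t)·(-1,1)), X_2 = e^(-3t)(sin(5t)·(-1,0) - cos(5t)·(-1,1)).
General solution: K_1X_1 + K_2X_2.

x_1(t) = -K_1e^(-3t)sin(5t) - K_1e^(-3t)cos(5t) - K_2e^(-3t)sin(5t) + K_2e^(-3t)cos(5t), x_2(t) = K_1e^(-3t)sin(5t) - K_2e^(-3t)cos(5t)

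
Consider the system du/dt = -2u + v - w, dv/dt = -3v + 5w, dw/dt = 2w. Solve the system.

u(t) = C_1e^(-2t) - C_2e^(-3t), v(t) = C_2e^(-3t) + C_3e^(2t), w(t) = C_3e^(2t)

Coefficient matrix A = [[-2, 1, -1], [0, -3, 5], [0, 0, 2]].
det(A - λI) = 0 gives eigenvalues λ = -2, -3, 2.
For λ=-2: eigenvector (1,0,0).
For λ=-3: eigenvector (-1,1,0).
For λ=2: eigenvector (0,1,1).
General solution: C_1e^(-2t)(1,0,0) + C_2e^(-3t)(-1,1,0) + C_3e^(2t)(0,1,1).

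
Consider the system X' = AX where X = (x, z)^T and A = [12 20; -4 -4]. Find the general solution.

x(t) = 2c_1e^(4t)sin(4t) + c_1e^(4t)cos(4t) + c_2e^(4t)sin(4t) - 2c_2e^(4t)cos(4t), z(t) = -c_1e^(4t)sin(4t) + c_2e^(4t)cos(4t)

Coefficient matrix A = [[12, 20], [-4, -4]].
Characteristic polynomial det(A - λI) = λ^2 - 8λ + 32 = 0.
Eigenvalues λ = 4 ± 4i (complex conjugate pair).
For λ=4+4i: an eigenvector is (1,0) - i(2,-1) = (1 - 2i, 0 + i).
A real fundamental pair from Re and Im of e^((4+4i)t)v: X_1 = e^(4t)(cos(4t)·(1,0) + sin(4t)·(2,-1)), X_2 = e^(4t)(sin(4t)·(1,0) - cos(4t)·(2,-1)).
General solution: c_1X_1 + c_2X_2.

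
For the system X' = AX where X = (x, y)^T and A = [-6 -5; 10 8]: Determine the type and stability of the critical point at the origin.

unstable spiral

A = [[-6,-5],[10,8]]; det(A-λI) = λ^2 - 2λ + 2.
λ = 1 ± i: positive real part.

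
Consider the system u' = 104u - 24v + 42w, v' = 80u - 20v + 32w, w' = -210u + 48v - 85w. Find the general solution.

u(t) = c_1e^(-4t) + 3c_2e^(4t) - 2c_3e^(-t), v(t) = c_1e^(-4t) + 2c_2e^(4t), w(t) = -2c_1e^(-4t) - 6c_2e^(4t) + 5c_3e^(-t)

Coefficient matrix A = [[104, -24, 42], [80, -20, 32], [-210, 48, -85]].
det(A - λI) = 0 gives eigenvalues λ = -4, 4, -1.
For λ=-4: eigenvector (1,1,-2).
For λ=4: eigenvector (3,2,-6).
For λ=-1: eigenvector (-2,0,5).
General solution: c_1e^(-4t)(1,1,-2) + c_2e^(4t)(3,2,-6) + c_3e^(-t)(-2,0,5).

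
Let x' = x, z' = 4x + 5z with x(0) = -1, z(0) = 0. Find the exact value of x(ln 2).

-2

A = [[1,0],[4,5]]; eigenvalues λ = 5, 1.
Eigenvectors: (0,1) for λ=5, (-1,1) for λ=1.
From the initial condition, c_1 = -1, c_2 = 1.
x(ln 2) = (-1)(2^5)(0) + (1)(2^1)(-1) = -2.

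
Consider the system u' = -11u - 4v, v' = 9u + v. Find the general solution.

Coefficient matrix A = [[-11, -4], [9, 1]].
Characteristic polynomial det(A - λI) = λ^2 + 10λ + 25 = 0.
Single eigenvalue λ = -5 with algebraic multiplicity 2.
Eigenvector v = (2,-3); generalized eigenvector w with (A-λI)w=v is (-1,1).
General solution: e^(-5t)[C_1·v + C_2·(t·v + w)].

u(t) = 2C_1e^(-5t) + 2C_2te^(-5t) - C_2e^(-5t), v(t) = -3C_1e^(-5t) - 3C_2te^(-5t) + C_2e^(-5t)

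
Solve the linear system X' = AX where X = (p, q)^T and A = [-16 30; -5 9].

Coefficient matrix A = [[-16, 30], [-5, 9]].
Characteristic polynomial det(A - λI) = λ^2 + 7λ + 6 = 0.
Eigenvalues λ = -1, -6.
For λ=-1: (A-λI) row 1 is [-15, 30], so an eigenvector is (-2, -1).
For λ=-6: (A-λI) row 1 is [-10, 30], so an eigenvector is (3, 1).
General solution: C_1e^(-t)(-2,-1) + C_2e^(-6t)(3,1).

p(t) = -2C_1e^(-t) + 3C_2e^(-6t), q(t) = -C_1e^(-t) + C_2e^(-6t)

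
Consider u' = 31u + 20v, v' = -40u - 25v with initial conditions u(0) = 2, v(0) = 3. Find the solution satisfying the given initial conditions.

Coefficient matrix A = [[31, 20], [-40, -25]].
Characteristic polynomial det(A - λI) = λ^2 - 6λ + 25 = 0.
Eigenvalues λ = 3 ± 4i (complex conjugate pair).
For λ=3+4i: an eigenvector is (1,-1) - i(2,-3) = (1 - 2i, -1 + 3i).
A real fundamental pair from Re and Im of e^((3+4i)t)v: X_1 = e^(3t)(cos(4t)·(1,-1) + sin(4t)·(2,-3)), X_2 = e^(3t)(sin(4t)·(1,-1) - cos(4t)·(2,-3)).
General solution: c_1X_1 + c_2X_2.
Applying u(0)=2, v(0)=3 gives c_1=12, c_2=5.

u(t) = 29e^(3t)sin(4t) + 2e^(3t)cos(4t), v(t) = -41e^(3t)sin(4t) + 3e^(3t)cos(4t)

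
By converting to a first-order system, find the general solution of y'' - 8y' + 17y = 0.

Let x_1 = y, x_2 = y'. Then x_1' = x_2 and x_2' = -17x_1 + 8x_2.
A = [[0,1],[-17,8]]; det(A-λI) = λ^2 - 8λ + 17.
Eigenvalues λ = 4 ± i.

y(t) = C_1e^(4t)cos(t) + C_2e^(4t)sin(t)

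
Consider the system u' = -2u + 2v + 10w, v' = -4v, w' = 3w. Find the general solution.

Coefficient matrix A = [[-2, 2, 10], [0, -4, 0], [0, 0, 3]].
det(A - λI) = 0 gives eigenvalues λ = 3, -4, -2.
For λ=3: eigenvector (2,0,1).
For λ=-4: eigenvector (-1,1,0).
For λ=-2: eigenvector (1,0,0).
General solution: c_1e^(3t)(2,0,1) + c_2e^(-4t)(-1,1,0) + c_3e^(-2t)(1,0,0).

u(t) = 2c_1e^(3t) - c_2e^(-4t) + c_3e^(-2t), v(t) = c_2e^(-4t), w(t) = c_1e^(3t)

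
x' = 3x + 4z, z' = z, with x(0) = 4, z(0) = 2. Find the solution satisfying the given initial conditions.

Coefficient matrix A = [[3, 4], [0, 1]].
Characteristic polynomial det(A - λI) = λ^2 - 4λ + 3 = 0.
Eigenvalues λ = 1, 3.
For λ=1: (A-λI) row 1 is [2, 4], so an eigenvector is (2, -1).
For λ=3: (A-λI) row 1 is [0, 4], so an eigenvector is (1, 0).
General solution: K_1e^(t)(2,-1) + K_2e^(3t)(1,0).
Applying x(0)=4, z(0)=2 gives K_1=-2, K_2=8.

x(t) = 8e^(3t) - 4e^(t), z(t) = 2e^(t)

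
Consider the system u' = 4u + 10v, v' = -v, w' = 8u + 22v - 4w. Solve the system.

u(t) = c_1e^(4t) - 2c_2e^(-t), v(t) = c_2e^(-t), w(t) = c_1e^(4t) + 2c_2e^(-t) + c_3e^(-4t)

Coefficient matrix A = [[4, 10, 0], [0, -1, 0], [8, 22, -4]].
det(A - λI) = 0 gives eigenvalues λ = 4, -1, -4.
For λ=4: eigenvector (1,0,1).
For λ=-1: eigenvector (-2,1,2).
For λ=-4: eigenvector (0,0,1).
General solution: c_1e^(4t)(1,0,1) + c_2e^(-t)(-2,1,2) + c_3e^(-4t)(0,0,1).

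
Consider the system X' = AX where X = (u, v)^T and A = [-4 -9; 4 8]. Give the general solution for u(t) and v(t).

u(t) = 3c_1e^(2t) + 3c_2te^(2t) + c_2e^(2t), v(t) = -2c_1e^(2t) - 2c_2te^(2t) - c_2e^(2t)

Coefficient matrix A = [[-4, -9], [4, 8]].
Characteristic polynomial det(A - λI) = λ^2 - 4λ + 4 = 0.
Single eigenvalue λ = 2 with algebraic multiplicity 2.
Eigenvector v = (3,-2); generalized eigenvector w with (A-λI)w=v is (1,-1).
General solution: e^(2t)[c_1·v + c_2·(t·v + w)].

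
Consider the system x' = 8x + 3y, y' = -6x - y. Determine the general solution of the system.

Coefficient matrix A = [[8, 3], [-6, -1]].
Characteristic polynomial det(A - λI) = λ^2 - 7λ + 10 = 0.
Eigenvalues λ = 2, 5.
For λ=2: (A-λI) row 1 is [6, 3], so an eigenvector is (-1, 2).
For λ=5: (A-λI) row 1 is [3, 3], so an eigenvector is (1, -1).
General solution: c_1e^(2t)(-1,2) + c_2e^(5t)(1,-1).

x(t) = -c_1e^(2t) + c_2e^(5t), y(t) = 2c_1e^(2t) - c_2e^(5t)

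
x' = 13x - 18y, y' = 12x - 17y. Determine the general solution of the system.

x(t) = 3C_1e^(t) + C_2e^(-5t), y(t) = 2C_1e^(t) + C_2e^(-5t)

Coefficient matrix A = [[13, -18], [12, -17]].
Characteristic polynomial det(A - λI) = λ^2 + 4λ - 5 = 0.
Eigenvalues λ = 1, -5.
For λ=1: (A-λI) row 1 is [12, -18], so an eigenvector is (3, 2).
For λ=-5: (A-λI) row 1 is [18, -18], so an eigenvector is (1, 1).
General solution: C_1e^(t)(3,2) + C_2e^(-5t)(1,1).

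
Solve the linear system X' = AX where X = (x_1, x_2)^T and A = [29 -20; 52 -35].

x_1(t) = K_1e^(-3t)sin(4t) + 2K_1e^(-3t)cos(4t) + 2K_2e^(-3t)sin(4t) - K_2e^(-3t)cos(4t), x_2(t) = 2K_1e^(-3t)sin(4t) + 3K_1e^(-3t)cos(4t) + 3K_2e^(-3t)sin(4t) - 2K_2e^(-3t)cos(4t)

Coefficient matrix A = [[29, -20], [52, -35]].
Characteristic polynomial det(A - λI) = λ^2 + 6λ + 25 = 0.
Eigenvalues λ = -3 ± 4i (complex conjugate pair).
For λ=-3+4i: an eigenvector is (2,3) - i(1,2) = (2 - i, 3 - 2i).
A real fundamental pair from Re and Im of e^((-3+4i)t)v: X_1 = e^(-3t)(cos(4t)·(2,3) + sin(4t)·(1,2)), X_2 = e^(-3t)(sin(4t)·(2,3) - cos(4t)·(1,2)).
General solution: K_1X_1 + K_2X_2.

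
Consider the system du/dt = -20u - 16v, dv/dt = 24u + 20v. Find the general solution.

Coefficient matrix A = [[-20, -16], [24, 20]].
Characteristic polynomial det(A - λI) = λ^2 - 16 = 0.
Eigenvalues λ = -4, 4.
For λ=-4: (A-λI) row 1 is [-16, -16], so an eigenvector is (1, -1).
For λ=4: (A-λI) row 1 is [-24, -16], so an eigenvector is (2, -3).
General solution: K_1e^(-4t)(1,-1) + K_2e^(4t)(2,-3).

u(t) = K_1e^(-4t) + 2K_2e^(4t), v(t) = -K_1e^(-4t) - 3K_2e^(4t)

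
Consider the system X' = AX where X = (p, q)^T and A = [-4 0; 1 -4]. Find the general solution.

Coefficient matrix A = [[-4, 0], [1, -4]].
Characteristic polynomial det(A - λI) = λ^2 + 8λ + 16 = 0.
Single eigenvalue λ = -4 with algebraic multiplicity 2.
Eigenvector v = (0,-1); generalized eigenvector w with (A-λI)w=v is (-1,2).
General solution: e^(-4t)[C_1·v + C_2·(t·v + w)].

p(t) = -C_2e^(-4t), q(t) = -C_1e^(-4t) - C_2te^(-4t) + 2C_2e^(-4t)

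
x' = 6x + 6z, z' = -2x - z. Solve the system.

x(t) = -3c_1e^(2t) + 2c_2e^(3t), z(t) = 2c_1e^(2t) - c_2e^(3t)

Coefficient matrix A = [[6, 6], [-2, -1]].
Characteristic polynomial det(A - λI) = λ^2 - 5λ + 6 = 0.
Eigenvalues λ = 2, 3.
For λ=2: (A-λI) row 1 is [4, 6], so an eigenvector is (-3, 2).
For λ=3: (A-λI) row 1 is [3, 6], so an eigenvector is (2, -1).
General solution: c_1e^(2t)(-3,2) + c_2e^(3t)(2,-1).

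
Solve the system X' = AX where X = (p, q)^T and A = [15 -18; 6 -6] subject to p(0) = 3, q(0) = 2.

Coefficient matrix A = [[15, -18], [6, -6]].
Characteristic polynomial det(A - λI) = λ^2 - 9λ + 18 = 0.
Eigenvalues λ = 3, 6.
For λ=3: (A-λI) row 1 is [12, -18], so an eigenvector is (3, 2).
For λ=6: (A-λI) row 1 is [9, -18], so an eigenvector is (2, 1).
General solution: c_1e^(3t)(3,2) + c_2e^(6t)(2,1).
Applying p(0)=3, q(0)=2 gives c_1=1, c_2=0.

p(t) = 3e^(3t), q(t) = 2e^(3t)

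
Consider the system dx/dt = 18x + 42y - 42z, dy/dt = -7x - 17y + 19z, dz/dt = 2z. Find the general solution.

x(t) = 3K_1e^(4t) - 2K_2e^(-3t), y(t) = -K_1e^(4t) + K_2e^(-3t) + K_3e^(2t), z(t) = K_3e^(2t)

Coefficient matrix A = [[18, 42, -42], [-7, -17, 19], [0, 0, 2]].
det(A - λI) = 0 gives eigenvalues λ = 4, -3, 2.
For λ=4: eigenvector (3,-1,0).
For λ=-3: eigenvector (-2,1,0).
For λ=2: eigenvector (0,1,1).
General solution: K_1e^(4t)(3,-1,0) + K_2e^(-3t)(-2,1,0) + K_3e^(2t)(0,1,1).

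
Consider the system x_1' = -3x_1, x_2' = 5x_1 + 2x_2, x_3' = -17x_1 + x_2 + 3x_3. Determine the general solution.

Coefficient matrix A = [[-3, 0, 0], [5, 2, 0], [-17, 1, 3]].
det(A - λI) = 0 gives eigenvalues λ = -3, 2, 3.
For λ=-3: eigenvector (1,-1,3).
For λ=2: eigenvector (0,1,-1).
For λ=3: eigenvector (0,0,1).
General solution: K_1e^(-3t)(1,-1,3) + K_2e^(2t)(0,1,-1) + K_3e^(3t)(0,0,1).

x_1(t) = K_1e^(-3t), x_2(t) = -K_1e^(-3t) + K_2e^(2t), x_3(t) = 3K_1e^(-3t) - K_2e^(2t) + K_3e^(3t)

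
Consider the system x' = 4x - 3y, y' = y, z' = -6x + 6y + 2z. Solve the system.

x(t) = c_1e^(t) + c_2e^(4t), y(t) = c_1e^(t), z(t) = -3c_2e^(4t) + c_3e^(2t)

Coefficient matrix A = [[4, -3, 0], [0, 1, 0], [-6, 6, 2]].
det(A - λI) = 0 gives eigenvalues λ = 1, 4, 2.
For λ=1: eigenvector (1,1,0).
For λ=4: eigenvector (1,0,-3).
For λ=2: eigenvector (0,0,1).
General solution: c_1e^(t)(1,1,0) + c_2e^(4t)(1,0,-3) + c_3e^(2t)(0,0,1).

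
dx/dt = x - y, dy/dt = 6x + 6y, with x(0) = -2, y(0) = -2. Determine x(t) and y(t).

x(t) = 6e^(4t) - 8e^(3t), y(t) = -18e^(4t) + 16e^(3t)

Coefficient matrix A = [[1, -1], [6, 6]].
Characteristic polynomial det(A - λI) = λ^2 - 7λ + 12 = 0.
Eigenvalues λ = 3, 4.
For λ=3: (A-λI) row 1 is [-2, -1], so an eigenvector is (-1, 2).
For λ=4: (A-λI) row 1 is [-3, -1], so an eigenvector is (1, -3).
General solution: K_1e^(3t)(-1,2) + K_2e^(4t)(1,-3).
Applying x(0)=-2, y(0)=-2 gives K_1=8, K_2=6.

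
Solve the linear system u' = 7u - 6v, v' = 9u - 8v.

u(t) = -c_1e^(t) - 2c_2e^(-2t), v(t) = -c_1e^(t) - 3c_2e^(-2t)

Coefficient matrix A = [[7, -6], [9, -8]].
Characteristic polynomial det(A - λI) = λ^2 + λ - 2 = 0.
Eigenvalues λ = 1, -2.
For λ=1: (A-λI) row 1 is [6, -6], so an eigenvector is (-1, -1).
For λ=-2: (A-λI) row 1 is [9, -6], so an eigenvector is (-2, -3).
General solution: c_1e^(t)(-1,-1) + c_2e^(-2t)(-2,-3).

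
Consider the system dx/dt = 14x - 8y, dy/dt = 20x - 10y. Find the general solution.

x(t) = K_1e^(2t)sin(4t) + K_1e^(2t)cos(4t) + K_2e^(2t)sin(4t) - K_2e^(2t)cos(4t), y(t) = 2K_1e^(2t)sin(4t) + K_1e^(2t)cos(4t) + K_2e^(2t)sin(4t) - 2K_2e^(2t)cos(4t)

Coefficient matrix A = [[14, -8], [20, -10]].
Characteristic polynomial det(A - λI) = λ^2 - 4λ + 20 = 0.
Eigenvalues λ = 2 ± 4i (complex conjugate pair).
For λ=2+4i: an eigenvector is (1,1) - i(1,2) = (1 - i, 1 - 2i).
A real fundamental pair from Re and Im of e^((2+4i)t)v: X_1 = e^(2t)(cos(4t)·(1,1) + sin(4t)·(1,2)), X_2 = e^(2t)(sin(4t)·(1,1) - cos(4t)·(1,2)).
General solution: K_1X_1 + K_2X_2.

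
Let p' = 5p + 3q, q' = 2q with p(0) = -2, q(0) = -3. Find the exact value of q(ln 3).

-27

A = [[5,3],[0,2]]; eigenvalues λ = 5, 2.
Eigenvectors: (1,0) for λ=5, (-1,1) for λ=2.
From the initial condition, c_1 = -5, c_2 = -3.
q(ln 3) = (-5)(3^5)(0) + (-3)(3^2)(1) = -27.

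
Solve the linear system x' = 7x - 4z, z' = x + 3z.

Coefficient matrix A = [[7, -4], [1, 3]].
Characteristic polynomial det(A - λI) = λ^2 - 10λ + 25 = 0.
Single eigenvalue λ = 5 with algebraic multiplicity 2.
Eigenvector v = (-2,-1); generalized eigenvector w with (A-λI)w=v is (1,1).
General solution: e^(5t)[K_1·v + K_2·(t·v + w)].

x(t) = -2K_1e^(5t) - 2K_2te^(5t) + K_2e^(5t), z(t) = -K_1e^(5t) - K_2te^(5t) + K_2e^(5t)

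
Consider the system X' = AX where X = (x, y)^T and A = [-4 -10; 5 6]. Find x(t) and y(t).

x(t) = C_1e^(t)sin(5t) - C_1e^(t)cos(5t) - C_2e^(t)sin(5t) - C_2e^(t)cos(5t), y(t) = -C_1e^(t)sin(5t) + C_2e^(t)cos(5t)

Coefficient matrix A = [[-4, -10], [5, 6]].
Characteristic polynomial det(A - λI) = λ^2 - 2λ + 26 = 0.
Eigenvalues λ = 1 ± 5i (complex conjugate pair).
For λ=1+5i: an eigenvector is (-1,0) - i(1,-1) = (-1 - i, 0 + i).
A real fundamental pair from Re and Im of e^((1+5i)t)v: X_1 = e^(t)(cos(5t)·(-1,0) + sin(5t)·(1,-1)), X_2 = e^(t)(sin(5t)·(-1,0) - cos(5t)·(1,-1)).
General solution: C_1X_1 + C_2X_2.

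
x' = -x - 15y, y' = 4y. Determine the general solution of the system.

x(t) = -c_1e^(-t) + 3c_2e^(4t), y(t) = -c_2e^(4t)

Coefficient matrix A = [[-1, -15], [0, 4]].
Characteristic polynomial det(A - λI) = λ^2 - 3λ - 4 = 0.
Eigenvalues λ = -1, 4.
For λ=-1: (A-λI) row 1 is [0, -15], so an eigenvector is (-1, 0).
For λ=4: (A-λI) row 1 is [-5, -15], so an eigenvector is (3, -1).
General solution: c_1e^(-t)(-1,0) + c_2e^(4t)(3,-1).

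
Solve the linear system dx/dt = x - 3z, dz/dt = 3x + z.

x(t) = c_1e^(t)sin(3t) - c_2e^(t)cos(3t), z(t) = -c_1e^(t)cos(3t) - c_2e^(t)sin(3t)

Coefficient matrix A = [[1, -3], [3, 1]].
Characteristic polynomial det(A - λI) = λ^2 - 2λ + 10 = 0.
Eigenvalues λ = 1 ± 3i (complex conjugate pair).
For λ=1+3i: an eigenvector is (0,-1) - i(1,0) = (0 - i, -1).
A real fundamental pair from Re and Im of e^((1+3i)t)v: X_1 = e^(t)(cos(3t)·(0,-1) + sin(3t)·(1,0)), X_2 = e^(t)(sin(3t)·(0,-1) - cos(3t)·(1,0)).
General solution: c_1X_1 + c_2X_2.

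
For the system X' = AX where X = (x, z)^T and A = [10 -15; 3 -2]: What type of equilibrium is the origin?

unstable spiral

A = [[10,-15],[3,-2]]; det(A-λI) = λ^2 - 8λ + 25.
λ = 4 ± 3i: positive real part.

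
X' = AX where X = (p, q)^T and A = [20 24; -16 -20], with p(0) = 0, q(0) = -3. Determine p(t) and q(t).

Coefficient matrix A = [[20, 24], [-16, -20]].
Characteristic polynomial det(A - λI) = λ^2 - 16 = 0.
Eigenvalues λ = -4, 4.
For λ=-4: (A-λI) row 1 is [24, 24], so an eigenvector is (1, -1).
For λ=4: (A-λI) row 1 is [16, 24], so an eigenvector is (-3, 2).
General solution: c_1e^(-4t)(1,-1) + c_2e^(4t)(-3,2).
Applying p(0)=0, q(0)=-3 gives c_1=9, c_2=3.

p(t) = -9e^(4t) + 9e^(-4t), q(t) = 6e^(4t) - 9e^(-4t)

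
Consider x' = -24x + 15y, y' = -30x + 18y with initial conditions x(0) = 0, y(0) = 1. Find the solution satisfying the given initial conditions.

Coefficient matrix A = [[-24, 15], [-30, 18]].
Characteristic polynomial det(A - λI) = λ^2 + 6λ + 18 = 0.
Eigenvalues λ = -3 ± 3i (complex conjugate pair).
For λ=-3+3i: an eigenvector is (-2,-3) - i(-1,-1) = (-2 + i, -3 + i).
A real fundamental pair from Re and Im of e^((-3+3i)t)v: X_1 = e^(-3t)(cos(3t)·(-2,-3) + sin(3t)·(-1,-1)), X_2 = e^(-3t)(sin(3t)·(-2,-3) - cos(3t)·(-1,-1)).
General solution: c_1X_1 + c_2X_2.
Applying x(0)=0, y(0)=1 gives c_1=-1, c_2=-2.

x(t) = 5e^(-3t)sin(3t), y(t) = 7e^(-3t)sin(3t) + e^(-3t)cos(3t)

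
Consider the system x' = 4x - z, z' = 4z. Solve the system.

Coefficient matrix A = [[4, -1], [0, 4]].
Characteristic polynomial det(A - λI) = λ^2 - 8λ + 16 = 0.
Single eigenvalue λ = 4 with algebraic multiplicity 2.
Eigenvector v = (-1,0); generalized eigenvector w with (A-λI)w=v is (-1,1).
General solution: e^(4t)[c_1·v + c_2·(t·v + w)].

x(t) = -c_1e^(4t) - c_2te^(4t) - c_2e^(4t), z(t) = c_2e^(4t)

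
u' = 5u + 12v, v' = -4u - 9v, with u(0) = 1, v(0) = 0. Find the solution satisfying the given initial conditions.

u(t) = 4e^(-t) - 3e^(-3t), v(t) = -2e^(-t) + 2e^(-3t)

Coefficient matrix A = [[5, 12], [-4, -9]].
Characteristic polynomial det(A - λI) = λ^2 + 4λ + 3 = 0.
Eigenvalues λ = -1, -3.
For λ=-1: (A-λI) row 1 is [6, 12], so an eigenvector is (-2, 1).
For λ=-3: (A-λI) row 1 is [8, 12], so an eigenvector is (-3, 2).
General solution: c_1e^(-t)(-2,1) + c_2e^(-3t)(-3,2).
Applying u(0)=1, v(0)=0 gives c_1=-2, c_2=1.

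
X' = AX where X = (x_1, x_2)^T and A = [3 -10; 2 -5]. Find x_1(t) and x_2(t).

x_1(t) = 2K_1e^(-t)sin(2t) + K_1e^(-t)cos(2t) + K_2e^(-t)sin(2t) - 2K_2e^(-t)cos(2t), x_2(t) = K_1e^(-t)sin(2t) - K_2e^(-t)cos(2t)

Coefficient matrix A = [[3, -10], [2, -5]].
Characteristic polynomial det(A - λI) = λ^2 + 2λ + 5 = 0.
Eigenvalues λ = -1 ± 2i (complex conjugate pair).
For λ=-1+2i: an eigenvector is (1,0) - i(2,1) = (1 - 2i, 0 - i).
A real fundamental pair from Re and Im of e^((-1+2i)t)v: X_1 = e^(-t)(cos(2t)·(1,0) + sin(2t)·(2,1)), X_2 = e^(-t)(sin(2t)·(1,0) - cos(2t)·(2,1)).
General solution: K_1X_1 + K_2X_2.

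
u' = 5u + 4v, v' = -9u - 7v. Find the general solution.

Coefficient matrix A = [[5, 4], [-9, -7]].
Characteristic polynomial det(A - λI) = λ^2 + 2λ + 1 = 0.
Single eigenvalue λ = -1 with algebraic multiplicity 2.
Eigenvector v = (-2,3); generalized eigenvector w with (A-λI)w=v is (-1,1).
General solution: e^(-t)[c_1·v + c_2·(t·v + w)].

u(t) = -2c_1e^(-t) - 2c_2te^(-t) - c_2e^(-t), v(t) = 3c_1e^(-t) + 3c_2te^(-t) + c_2e^(-t)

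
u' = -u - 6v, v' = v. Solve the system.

Coefficient matrix A = [[-1, -6], [0, 1]].
Characteristic polynomial det(A - λI) = λ^2 - 1 = 0.
Eigenvalues λ = 1, -1.
For λ=1: (A-λI) row 1 is [-2, -6], so an eigenvector is (-3, 1).
For λ=-1: (A-λI) row 1 is [0, -6], so an eigenvector is (1, 0).
General solution: C_1e^(t)(-3,1) + C_2e^(-t)(1,0).

u(t) = -3C_1e^(t) + C_2e^(-t), v(t) = C_1e^(t)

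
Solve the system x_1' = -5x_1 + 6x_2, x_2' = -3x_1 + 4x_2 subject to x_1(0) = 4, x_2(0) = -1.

Coefficient matrix A = [[-5, 6], [-3, 4]].
Characteristic polynomial det(A - λI) = λ^2 + λ - 2 = 0.
Eigenvalues λ = -2, 1.
For λ=-2: (A-λI) row 1 is [-3, 6], so an eigenvector is (-2, -1).
For λ=1: (A-λI) row 1 is [-6, 6], so an eigenvector is (1, 1).
General solution: c_1e^(-2t)(-2,-1) + c_2e^(t)(1,1).
Applying x_1(0)=4, x_2(0)=-1 gives c_1=-5, c_2=-6.

x_1(t) = -6e^(t) + 10e^(-2t), x_2(t) = -6e^(t) + 5e^(-2t)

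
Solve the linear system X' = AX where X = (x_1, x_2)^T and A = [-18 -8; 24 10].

Coefficient matrix A = [[-18, -8], [24, 10]].
Characteristic polynomial det(A - λI) = λ^2 + 8λ + 12 = 0.
Eigenvalues λ = -2, -6.
For λ=-2: (A-λI) row 1 is [-16, -8], so an eigenvector is (1, -2).
For λ=-6: (A-λI) row 1 is [-12, -8], so an eigenvector is (2, -3).
General solution: c_1e^(-2t)(1,-2) + c_2e^(-6t)(2,-3).

x_1(t) = c_1e^(-2t) + 2c_2e^(-6t), x_2(t) = -2c_1e^(-2t) - 3c_2e^(-6t)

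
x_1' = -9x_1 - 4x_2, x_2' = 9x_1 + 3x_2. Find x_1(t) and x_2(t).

x_1(t) = -2C_1e^(-3t) - 2C_2te^(-3t) - C_2e^(-3t), x_2(t) = 3C_1e^(-3t) + 3C_2te^(-3t) + 2C_2e^(-3t)

Coefficient matrix A = [[-9, -4], [9, 3]].
Characteristic polynomial det(A - λI) = λ^2 + 6λ + 9 = 0.
Single eigenvalue λ = -3 with algebraic multiplicity 2.
Eigenvector v = (-2,3); generalized eigenvector w with (A-λI)w=v is (-1,2).
General solution: e^(-3t)[C_1·v + C_2·(t·v + w)].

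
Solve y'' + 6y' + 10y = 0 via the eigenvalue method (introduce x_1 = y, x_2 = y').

Let x_1 = y, x_2 = y'. Then x_1' = x_2 and x_2' = -10x_1 - 6x_2.
A = [[0,1],[-10,-6]]; det(A-λI) = λ^2 + 6λ + 10.
Eigenvalues λ = -3 ± i.

y(t) = c_1e^(-3t)cos(t) + c_2e^(-3t)sin(t)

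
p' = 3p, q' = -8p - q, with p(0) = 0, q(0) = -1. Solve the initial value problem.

Coefficient matrix A = [[3, 0], [-8, -1]].
Characteristic polynomial det(A - λI) = λ^2 - 2λ - 3 = 0.
Eigenvalues λ = 3, -1.
For λ=3: (A-λI) row 2 is [-8, -4], so an eigenvector is (-1, 2).
For λ=-1: (A-λI) row 1 is [4, 0], so an eigenvector is (0, -1).
General solution: K_1e^(3t)(-1,2) + K_2e^(-t)(0,-1).
Applying p(0)=0, q(0)=-1 gives K_1=0, K_2=1.

p(t) = 0, q(t) = -e^(-t)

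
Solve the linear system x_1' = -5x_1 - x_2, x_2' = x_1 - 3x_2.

Coefficient matrix A = [[-5, -1], [1, -3]].
Characteristic polynomial det(A - λI) = λ^2 + 8λ + 16 = 0.
Single eigenvalue λ = -4 with algebraic multiplicity 2.
Eigenvector v = (1,-1); generalized eigenvector w with (A-λI)w=v is (1,-2).
General solution: e^(-4t)[c_1·v + c_2·(t·v + w)].

x_1(t) = c_1e^(-4t) + c_2te^(-4t) + c_2e^(-4t), x_2(t) = -c_1e^(-4t) - c_2te^(-4t) - 2c_2e^(-4t)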